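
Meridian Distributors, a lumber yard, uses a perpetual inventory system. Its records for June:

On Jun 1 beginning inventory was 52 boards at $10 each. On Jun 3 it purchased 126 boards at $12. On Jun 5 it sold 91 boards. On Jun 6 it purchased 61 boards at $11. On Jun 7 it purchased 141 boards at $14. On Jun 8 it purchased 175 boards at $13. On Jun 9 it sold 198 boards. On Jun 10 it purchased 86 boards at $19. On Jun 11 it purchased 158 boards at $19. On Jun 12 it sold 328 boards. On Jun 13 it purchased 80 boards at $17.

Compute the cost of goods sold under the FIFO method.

Jun 5, 91 sold [FIFO — oldest first]: 52 @ $10 + 39 @ $12 = $988
Jun 9, 198 sold [FIFO — oldest first]: 87 @ $12 + 61 @ $11 + 50 @ $14 = $2,415
Jun 12, 328 sold [FIFO — oldest first]: 91 @ $14 + 175 @ $13 + 62 @ $19 = $4,727
Total COGS = $988 + $2,415 + $4,727 = $8,130
Ending inventory: 24 @ $19 + 158 @ $19 + 80 @ $17 = $4,818

COGS = $8,130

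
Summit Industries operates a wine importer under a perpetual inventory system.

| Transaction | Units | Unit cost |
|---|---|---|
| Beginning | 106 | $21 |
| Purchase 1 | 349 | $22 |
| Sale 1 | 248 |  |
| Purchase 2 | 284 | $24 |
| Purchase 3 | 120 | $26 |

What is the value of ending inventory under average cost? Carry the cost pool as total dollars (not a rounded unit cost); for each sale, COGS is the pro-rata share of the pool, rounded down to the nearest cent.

Ending inventory = $14,441.78

After Beginning: 106 on hand, pool $2,226.00 (≈ $21.0000 each)
After Purchase 1: 455 on hand, pool $9,904.00 (≈ $21.7670 each)
Sale 1, sell 248: 248/455 × $9,904.00 → $5,398.22
After Purchase 2: 491 on hand, pool $11,321.78 (≈ $23.0586 each)
After Purchase 3: 611 on hand, pool $14,441.78 (≈ $23.6363 each)
Ending inventory (cost pool remaining) = $14,441.78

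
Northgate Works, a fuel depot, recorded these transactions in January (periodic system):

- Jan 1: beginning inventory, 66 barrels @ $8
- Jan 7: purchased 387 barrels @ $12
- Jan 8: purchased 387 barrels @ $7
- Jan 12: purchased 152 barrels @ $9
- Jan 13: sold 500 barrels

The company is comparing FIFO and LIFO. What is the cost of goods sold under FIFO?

COGS = $5,501

FIFO COGS: 66 @ $8 + 387 @ $12 + 47 @ $7 = $5,501
LIFO COGS: 152 @ $9 + 348 @ $7 = $3,804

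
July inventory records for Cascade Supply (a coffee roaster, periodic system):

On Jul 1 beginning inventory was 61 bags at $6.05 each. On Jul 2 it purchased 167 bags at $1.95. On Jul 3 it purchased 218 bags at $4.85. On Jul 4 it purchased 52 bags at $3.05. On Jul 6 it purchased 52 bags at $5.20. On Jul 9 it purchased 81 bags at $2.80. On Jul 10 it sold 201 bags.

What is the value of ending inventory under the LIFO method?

Ending inventory = $1,674.40

Jul 10, 201 sold [LIFO — newest first]: 81 @ $2.80 + 52 @ $5.20 + 52 @ $3.05 + 16 @ $4.85 = $733.40
Ending inventory: 61 @ $6.05 + 167 @ $1.95 + 202 @ $4.85 = $1,674.40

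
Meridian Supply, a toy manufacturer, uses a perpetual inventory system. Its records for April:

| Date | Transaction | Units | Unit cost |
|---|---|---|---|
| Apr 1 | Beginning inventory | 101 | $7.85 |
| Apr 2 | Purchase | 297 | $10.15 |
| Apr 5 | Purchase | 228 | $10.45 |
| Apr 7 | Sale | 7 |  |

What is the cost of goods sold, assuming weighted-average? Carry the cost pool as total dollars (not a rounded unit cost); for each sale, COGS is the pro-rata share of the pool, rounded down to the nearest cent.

COGS = $69.21

After Apr 1: 101 on hand, pool $792.85 (≈ $7.8500 each)
After Apr 2: 398 on hand, pool $3,807.40 (≈ $9.5663 each)
After Apr 5: 626 on hand, pool $6,190.00 (≈ $9.8882 each)
Apr 7, sell 7: 7/626 × $6,190.00 → $69.21
Ending inventory (cost pool remaining) = $6,120.79
Check: goods available $6,190.00 = COGS $69.21 + ending $6,120.79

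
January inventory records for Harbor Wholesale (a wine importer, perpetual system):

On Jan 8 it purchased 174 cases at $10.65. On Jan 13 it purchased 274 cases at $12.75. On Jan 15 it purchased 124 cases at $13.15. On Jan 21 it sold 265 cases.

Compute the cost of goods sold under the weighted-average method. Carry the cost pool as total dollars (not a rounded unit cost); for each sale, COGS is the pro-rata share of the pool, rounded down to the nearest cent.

After Jan 8: 174 on hand, pool $1,853.10 (≈ $10.6500 each)
After Jan 13: 448 on hand, pool $5,346.60 (≈ $11.9344 each)
After Jan 15: 572 on hand, pool $6,977.20 (≈ $12.1979 each)
Jan 21, sell 265: 265/572 × $6,977.20 → $3,232.44
Ending inventory (cost pool remaining) = $3,744.76

COGS = $3,232.44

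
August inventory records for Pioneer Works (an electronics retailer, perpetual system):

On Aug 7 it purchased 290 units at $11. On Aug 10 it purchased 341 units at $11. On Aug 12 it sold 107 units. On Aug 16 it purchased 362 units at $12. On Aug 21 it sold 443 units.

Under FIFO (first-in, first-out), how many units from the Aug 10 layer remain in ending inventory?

Aug 12, 107 sold [FIFO — oldest first]: 107 @ $11 = $1,177
Aug 21, 443 sold [FIFO — oldest first]: 183 @ $11 + 260 @ $11 = $4,873
Total COGS = $1,177 + $4,873 = $6,050
Ending inventory: 81 @ $11 + 362 @ $12 = $5,235

81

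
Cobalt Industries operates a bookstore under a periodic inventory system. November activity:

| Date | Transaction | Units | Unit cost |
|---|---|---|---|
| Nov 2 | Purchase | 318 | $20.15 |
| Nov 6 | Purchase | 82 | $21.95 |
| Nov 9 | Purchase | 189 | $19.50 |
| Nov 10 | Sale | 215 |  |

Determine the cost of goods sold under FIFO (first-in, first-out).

COGS = $4,332.25

Nov 10, 215 sold [FIFO — oldest first]: 215 @ $20.15 = $4,332.25
Ending inventory: 103 @ $20.15 + 82 @ $21.95 + 189 @ $19.50 = $7,560.85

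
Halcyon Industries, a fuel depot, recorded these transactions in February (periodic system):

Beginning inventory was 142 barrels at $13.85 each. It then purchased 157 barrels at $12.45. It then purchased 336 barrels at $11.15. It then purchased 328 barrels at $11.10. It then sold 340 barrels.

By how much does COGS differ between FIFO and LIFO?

$603.90

FIFO COGS: 142 @ $13.85 + 157 @ $12.45 + 41 @ $11.15 = $4,378.50
LIFO COGS: 328 @ $11.10 + 12 @ $11.15 = $3,774.60
Difference = |$4,378.50 − $3,774.60| = $603.90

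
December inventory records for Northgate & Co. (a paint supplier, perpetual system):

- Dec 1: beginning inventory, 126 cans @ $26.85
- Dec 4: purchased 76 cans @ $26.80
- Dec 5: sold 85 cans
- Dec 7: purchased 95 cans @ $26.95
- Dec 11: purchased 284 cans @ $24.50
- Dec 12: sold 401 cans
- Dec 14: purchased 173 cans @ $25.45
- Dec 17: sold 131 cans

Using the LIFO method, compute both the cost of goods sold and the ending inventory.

COGS = $15,721.35; ending inventory = $3,619.65

Dec 5, 85 sold [LIFO — newest first]: 76 @ $26.80 + 9 @ $26.85 = $2,278.45
Dec 12, 401 sold [LIFO — newest first]: 284 @ $24.50 + 95 @ $26.95 + 22 @ $26.85 = $10,108.95
Dec 17, 131 sold [LIFO — newest first]: 131 @ $25.45 = $3,333.95
Total COGS = $2,278.45 + $10,108.95 + $3,333.95 = $15,721.35
Ending inventory: 95 @ $26.85 + 42 @ $25.45 = $3,619.65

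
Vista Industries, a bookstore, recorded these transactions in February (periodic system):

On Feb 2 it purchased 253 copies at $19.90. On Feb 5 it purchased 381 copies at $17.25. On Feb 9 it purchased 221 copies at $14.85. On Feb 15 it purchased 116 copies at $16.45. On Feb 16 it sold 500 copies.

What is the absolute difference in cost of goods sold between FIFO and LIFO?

FIFO COGS: 253 @ $19.90 + 247 @ $17.25 = $9,295.45
LIFO COGS: 116 @ $16.45 + 221 @ $14.85 + 163 @ $17.25 = $8,001.80
Difference = |$9,295.45 − $8,001.80| = $1,293.65

$1,293.65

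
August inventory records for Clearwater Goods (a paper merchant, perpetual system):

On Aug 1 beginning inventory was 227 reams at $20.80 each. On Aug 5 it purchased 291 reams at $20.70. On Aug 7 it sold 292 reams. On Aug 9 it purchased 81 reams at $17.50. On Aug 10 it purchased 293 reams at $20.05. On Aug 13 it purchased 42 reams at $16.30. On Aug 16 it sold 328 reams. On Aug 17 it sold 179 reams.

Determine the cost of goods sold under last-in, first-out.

Aug 7, 292 sold [LIFO — newest first]: 291 @ $20.70 + 1 @ $20.80 = $6,044.50
Aug 16, 328 sold [LIFO — newest first]: 42 @ $16.30 + 286 @ $20.05 = $6,418.90
Aug 17, 179 sold [LIFO — newest first]: 7 @ $20.05 + 81 @ $17.50 + 91 @ $20.80 = $3,450.65
Total COGS = $6,044.50 + $6,418.90 + $3,450.65 = $15,914.05
Ending inventory: 135 @ $20.80 = $2,808.00

COGS = $15,914.05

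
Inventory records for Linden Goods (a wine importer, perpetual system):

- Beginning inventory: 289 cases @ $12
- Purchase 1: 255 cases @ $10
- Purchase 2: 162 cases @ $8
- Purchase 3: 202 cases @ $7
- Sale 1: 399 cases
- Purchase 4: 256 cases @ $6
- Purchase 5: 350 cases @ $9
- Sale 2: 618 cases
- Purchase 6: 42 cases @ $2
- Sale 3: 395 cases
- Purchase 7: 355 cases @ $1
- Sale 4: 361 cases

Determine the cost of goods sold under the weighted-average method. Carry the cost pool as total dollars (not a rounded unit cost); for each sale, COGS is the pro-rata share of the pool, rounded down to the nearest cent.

After Beginning: 289 on hand, pool $3,468.00 (≈ $12.0000 each)
After Purchase 1: 544 on hand, pool $6,018.00 (≈ $11.0625 each)
After Purchase 2: 706 on hand, pool $7,314.00 (≈ $10.3598 each)
After Purchase 3: 908 on hand, pool $8,728.00 (≈ $9.6123 each)
Sale 1, sell 399: 399/908 × $8,728.00 → $3,835.32
After Purchase 4: 765 on hand, pool $6,428.68 (≈ $8.4035 each)
After Purchase 5: 1115 on hand, pool $9,578.68 (≈ $8.5907 each)
Sale 2, sell 618: 618/1115 × $9,578.68 → $5,309.08
After Purchase 6: 539 on hand, pool $4,353.60 (≈ $8.0772 each)
Sale 3, sell 395: 395/539 × $4,353.60 → $3,190.48
After Purchase 7: 499 on hand, pool $1,518.12 (≈ $3.0423 each)
Sale 4, sell 361: 361/499 × $1,518.12 → $1,098.27
Total COGS = $3,835.32 + $5,309.08 + $3,190.48 + $1,098.27 = $13,433.15
Ending inventory (cost pool remaining) = $419.85

COGS = $13,433.15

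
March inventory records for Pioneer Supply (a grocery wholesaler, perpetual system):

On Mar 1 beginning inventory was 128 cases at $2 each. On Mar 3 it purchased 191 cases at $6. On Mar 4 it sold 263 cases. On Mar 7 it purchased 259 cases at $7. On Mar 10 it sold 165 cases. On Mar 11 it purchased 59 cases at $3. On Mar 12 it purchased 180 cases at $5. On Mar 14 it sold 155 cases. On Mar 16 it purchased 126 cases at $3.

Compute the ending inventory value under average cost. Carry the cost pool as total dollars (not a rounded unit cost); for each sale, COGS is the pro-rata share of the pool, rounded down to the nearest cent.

After Mar 1: 128 on hand, pool $256.00 (≈ $2.0000 each)
After Mar 3: 319 on hand, pool $1,402.00 (≈ $4.3950 each)
Mar 4, sell 263: 263/319 × $1,402.00 → $1,155.88
After Mar 7: 315 on hand, pool $2,059.12 (≈ $6.5369 each)
Mar 10, sell 165: 165/315 × $2,059.12 → $1,078.58
After Mar 11: 209 on hand, pool $1,157.54 (≈ $5.5385 each)
After Mar 12: 389 on hand, pool $2,057.54 (≈ $5.2893 each)
Mar 14, sell 155: 155/389 × $2,057.54 → $819.84
After Mar 16: 360 on hand, pool $1,615.70 (≈ $4.4881 each)
Total COGS = $1,155.88 + $1,078.58 + $819.84 = $3,054.30
Ending inventory (cost pool remaining) = $1,615.70
Check: goods available $4,670.00 = COGS $3,054.30 + ending $1,615.70

Ending inventory = $1,615.70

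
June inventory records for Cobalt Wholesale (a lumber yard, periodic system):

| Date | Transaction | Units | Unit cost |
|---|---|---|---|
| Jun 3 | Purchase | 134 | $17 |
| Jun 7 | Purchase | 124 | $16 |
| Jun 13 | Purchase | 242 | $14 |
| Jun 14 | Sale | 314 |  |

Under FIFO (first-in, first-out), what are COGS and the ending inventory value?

COGS = $5,046; ending inventory = $2,604

Jun 14, 314 sold [FIFO — oldest first]: 134 @ $17 + 124 @ $16 + 56 @ $14 = $5,046
Ending inventory: 186 @ $14 = $2,604
Check: goods available $7,650 = COGS $5,046 + ending $2,604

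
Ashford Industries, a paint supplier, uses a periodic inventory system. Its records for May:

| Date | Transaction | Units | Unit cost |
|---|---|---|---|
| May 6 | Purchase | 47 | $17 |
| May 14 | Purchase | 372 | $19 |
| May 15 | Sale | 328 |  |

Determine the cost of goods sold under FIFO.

May 15, 328 sold [FIFO — oldest first]: 47 @ $17 + 281 @ $19 = $6,138
Ending inventory: 91 @ $19 = $1,729

COGS = $6,138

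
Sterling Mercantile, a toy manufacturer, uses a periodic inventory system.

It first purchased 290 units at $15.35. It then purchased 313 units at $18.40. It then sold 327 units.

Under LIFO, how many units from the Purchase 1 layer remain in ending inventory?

276

Sale 1 (327) [LIFO — newest first]: 313 @ $18.40 + 14 @ $15.35 = $5,974.10
Ending inventory: 276 @ $15.35 = $4,236.60
Check: goods available $10,210.70 = COGS $5,974.10 + ending $4,236.60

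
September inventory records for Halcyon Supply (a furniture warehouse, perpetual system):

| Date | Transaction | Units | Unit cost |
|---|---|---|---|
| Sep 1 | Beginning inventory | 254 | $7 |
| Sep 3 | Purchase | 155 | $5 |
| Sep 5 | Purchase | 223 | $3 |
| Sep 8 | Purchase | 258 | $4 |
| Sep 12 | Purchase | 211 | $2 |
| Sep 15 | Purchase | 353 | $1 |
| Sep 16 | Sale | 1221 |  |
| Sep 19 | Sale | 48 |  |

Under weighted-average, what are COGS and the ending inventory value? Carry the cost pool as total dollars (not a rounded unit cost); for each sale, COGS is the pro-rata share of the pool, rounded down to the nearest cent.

After Sep 1: 254 on hand, pool $1,778.00 (≈ $7.0000 each)
After Sep 3: 409 on hand, pool $2,553.00 (≈ $6.2421 each)
After Sep 5: 632 on hand, pool $3,222.00 (≈ $5.0981 each)
After Sep 8: 890 on hand, pool $4,254.00 (≈ $4.7798 each)
After Sep 12: 1101 on hand, pool $4,676.00 (≈ $4.2470 each)
After Sep 15: 1454 on hand, pool $5,029.00 (≈ $3.4587 each)
Sep 16, sell 1221: 1221/1454 × $5,029.00 → $4,223.11
Sep 19, sell 48: 48/233 × $805.89 → $166.02
Total COGS = $4,223.11 + $166.02 = $4,389.13
Ending inventory (cost pool remaining) = $639.87

COGS = $4,389.13; ending inventory = $639.87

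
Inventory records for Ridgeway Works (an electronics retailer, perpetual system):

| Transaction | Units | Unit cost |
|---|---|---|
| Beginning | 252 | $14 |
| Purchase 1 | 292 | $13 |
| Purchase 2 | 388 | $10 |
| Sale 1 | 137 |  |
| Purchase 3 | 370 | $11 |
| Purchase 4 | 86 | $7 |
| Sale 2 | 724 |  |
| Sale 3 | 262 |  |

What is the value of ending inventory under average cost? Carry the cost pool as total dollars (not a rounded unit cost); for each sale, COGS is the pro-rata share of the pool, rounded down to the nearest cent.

Ending inventory = $3,014.16

After Beginning: 252 on hand, pool $3,528.00 (≈ $14.0000 each)
After Purchase 1: 544 on hand, pool $7,324.00 (≈ $13.4632 each)
After Purchase 2: 932 on hand, pool $11,204.00 (≈ $12.0215 each)
Sale 1, sell 137: 137/932 × $11,204.00 → $1,646.93
After Purchase 3: 1165 on hand, pool $13,627.07 (≈ $11.6971 each)
After Purchase 4: 1251 on hand, pool $14,229.07 (≈ $11.3742 each)
Sale 2, sell 724: 724/1251 × $14,229.07 → $8,234.88
Sale 3, sell 262: 262/527 × $5,994.19 → $2,980.03
Total COGS = $1,646.93 + $8,234.88 + $2,980.03 = $12,861.84
Ending inventory (cost pool remaining) = $3,014.16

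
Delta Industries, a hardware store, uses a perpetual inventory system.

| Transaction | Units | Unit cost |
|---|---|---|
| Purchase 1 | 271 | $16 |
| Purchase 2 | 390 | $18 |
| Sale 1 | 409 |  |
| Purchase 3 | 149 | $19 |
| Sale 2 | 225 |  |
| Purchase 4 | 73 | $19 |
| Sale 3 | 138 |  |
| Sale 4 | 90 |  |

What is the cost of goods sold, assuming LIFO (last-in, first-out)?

COGS = $15,238

Sale 1 (409) [LIFO — newest first]: 390 @ $18 + 19 @ $16 = $7,324
Sale 2 (225) [LIFO — newest first]: 149 @ $19 + 76 @ $16 = $4,047
Sale 3 (138) [LIFO — newest first]: 73 @ $19 + 65 @ $16 = $2,427
Sale 4 (90) [LIFO — newest first]: 90 @ $16 = $1,440
Total COGS = $7,324 + $4,047 + $2,427 + $1,440 = $15,238
Ending inventory: 21 @ $16 = $336
Check: goods available $15,574 = COGS $15,238 + ending $336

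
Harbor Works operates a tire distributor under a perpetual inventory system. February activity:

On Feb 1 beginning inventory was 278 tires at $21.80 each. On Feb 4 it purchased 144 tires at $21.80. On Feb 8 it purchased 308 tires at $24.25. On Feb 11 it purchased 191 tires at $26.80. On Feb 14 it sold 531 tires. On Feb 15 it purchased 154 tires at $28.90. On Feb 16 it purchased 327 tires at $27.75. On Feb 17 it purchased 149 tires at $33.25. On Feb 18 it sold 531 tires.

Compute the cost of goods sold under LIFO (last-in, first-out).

Feb 14, 531 sold [LIFO — newest first]: 191 @ $26.80 + 308 @ $24.25 + 32 @ $21.80 = $13,285.40
Feb 18, 531 sold [LIFO — newest first]: 149 @ $33.25 + 327 @ $27.75 + 55 @ $28.90 = $15,618.00
Total COGS = $13,285.40 + $15,618.00 = $28,903.40
Ending inventory: 278 @ $21.80 + 112 @ $21.80 + 99 @ $28.90 = $11,363.10
Check: goods available $40,266.50 = COGS $28,903.40 + ending $11,363.10

COGS = $28,903.40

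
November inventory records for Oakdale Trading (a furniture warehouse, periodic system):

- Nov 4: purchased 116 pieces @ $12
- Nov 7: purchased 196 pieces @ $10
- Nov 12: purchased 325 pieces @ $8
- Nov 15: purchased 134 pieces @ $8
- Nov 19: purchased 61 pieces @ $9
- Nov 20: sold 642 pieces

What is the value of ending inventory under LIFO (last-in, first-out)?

Nov 20, 642 sold [LIFO — newest first]: 61 @ $9 + 134 @ $8 + 325 @ $8 + 122 @ $10 = $5,441
Ending inventory: 116 @ $12 + 74 @ $10 = $2,132

Ending inventory = $2,132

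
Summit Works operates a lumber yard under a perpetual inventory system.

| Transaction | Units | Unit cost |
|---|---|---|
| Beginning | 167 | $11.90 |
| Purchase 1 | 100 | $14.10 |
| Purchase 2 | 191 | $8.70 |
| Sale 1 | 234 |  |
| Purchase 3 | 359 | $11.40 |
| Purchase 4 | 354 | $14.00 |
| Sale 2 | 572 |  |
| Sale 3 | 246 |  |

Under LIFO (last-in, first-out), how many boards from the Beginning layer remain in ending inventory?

119

Sale 1 (234) [LIFO — newest first]: 191 @ $8.70 + 43 @ $14.10 = $2,268.00
Sale 2 (572) [LIFO — newest first]: 354 @ $14.00 + 218 @ $11.40 = $7,441.20
Sale 3 (246) [LIFO — newest first]: 141 @ $11.40 + 57 @ $14.10 + 48 @ $11.90 = $2,982.30
Total COGS = $2,268.00 + $7,441.20 + $2,982.30 = $12,691.50
Ending inventory: 119 @ $11.90 = $1,416.10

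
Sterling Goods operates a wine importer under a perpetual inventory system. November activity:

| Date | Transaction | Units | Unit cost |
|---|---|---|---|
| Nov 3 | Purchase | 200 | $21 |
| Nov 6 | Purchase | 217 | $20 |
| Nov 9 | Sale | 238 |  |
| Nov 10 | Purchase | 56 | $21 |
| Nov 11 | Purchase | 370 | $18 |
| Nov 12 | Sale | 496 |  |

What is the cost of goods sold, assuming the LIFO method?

COGS = $14,087

Nov 9, 238 sold [LIFO — newest first]: 217 @ $20 + 21 @ $21 = $4,781
Nov 12, 496 sold [LIFO — newest first]: 370 @ $18 + 56 @ $21 + 70 @ $21 = $9,306
Total COGS = $4,781 + $9,306 = $14,087
Ending inventory: 109 @ $21 = $2,289
Check: goods available $16,376 = COGS $14,087 + ending $2,289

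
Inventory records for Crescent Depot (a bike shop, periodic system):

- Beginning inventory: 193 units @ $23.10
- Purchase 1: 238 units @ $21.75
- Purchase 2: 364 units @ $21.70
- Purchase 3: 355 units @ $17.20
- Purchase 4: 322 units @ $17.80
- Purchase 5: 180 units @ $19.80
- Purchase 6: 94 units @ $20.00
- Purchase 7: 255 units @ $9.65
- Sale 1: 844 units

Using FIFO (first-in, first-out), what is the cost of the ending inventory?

Sale 1 (844) [FIFO — oldest first]: 193 @ $23.10 + 238 @ $21.75 + 364 @ $21.70 + 49 @ $17.20 = $18,376.40
Ending inventory: 306 @ $17.20 + 322 @ $17.80 + 180 @ $19.80 + 94 @ $20.00 + 255 @ $9.65 = $18,899.55

Ending inventory = $18,899.55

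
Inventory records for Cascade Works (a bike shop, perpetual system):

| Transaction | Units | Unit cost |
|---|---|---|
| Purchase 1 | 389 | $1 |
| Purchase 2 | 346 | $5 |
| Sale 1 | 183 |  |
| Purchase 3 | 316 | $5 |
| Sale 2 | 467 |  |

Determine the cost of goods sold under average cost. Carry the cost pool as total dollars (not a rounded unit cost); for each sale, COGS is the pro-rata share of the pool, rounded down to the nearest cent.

COGS = $2,233.86

After Purchase 1: 389 on hand, pool $389.00 (≈ $1.0000 each)
After Purchase 2: 735 on hand, pool $2,119.00 (≈ $2.8830 each)
Sale 1, sell 183: 183/735 × $2,119.00 → $527.58
After Purchase 3: 868 on hand, pool $3,171.42 (≈ $3.6537 each)
Sale 2, sell 467: 467/868 × $3,171.42 → $1,706.28
Total COGS = $527.58 + $1,706.28 = $2,233.86
Ending inventory (cost pool remaining) = $1,465.14
Check: goods available $3,699.00 = COGS $2,233.86 + ending $1,465.14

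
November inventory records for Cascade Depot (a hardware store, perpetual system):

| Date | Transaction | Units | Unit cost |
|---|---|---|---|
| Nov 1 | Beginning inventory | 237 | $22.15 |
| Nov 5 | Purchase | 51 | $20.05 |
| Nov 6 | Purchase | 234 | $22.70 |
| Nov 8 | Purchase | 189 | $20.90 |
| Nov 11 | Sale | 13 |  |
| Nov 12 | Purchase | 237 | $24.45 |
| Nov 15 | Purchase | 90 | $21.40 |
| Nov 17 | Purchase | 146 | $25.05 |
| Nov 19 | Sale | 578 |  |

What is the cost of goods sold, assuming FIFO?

COGS = $13,026.00

Nov 11, 13 sold [FIFO — oldest first]: 13 @ $22.15 = $287.95
Nov 19, 578 sold [FIFO — oldest first]: 224 @ $22.15 + 51 @ $20.05 + 234 @ $22.70 + 69 @ $20.90 = $12,738.05
Total COGS = $287.95 + $12,738.05 = $13,026.00
Ending inventory: 120 @ $20.90 + 237 @ $24.45 + 90 @ $21.40 + 146 @ $25.05 = $13,885.95
Check: goods available $26,911.95 = COGS $13,026.00 + ending $13,885.95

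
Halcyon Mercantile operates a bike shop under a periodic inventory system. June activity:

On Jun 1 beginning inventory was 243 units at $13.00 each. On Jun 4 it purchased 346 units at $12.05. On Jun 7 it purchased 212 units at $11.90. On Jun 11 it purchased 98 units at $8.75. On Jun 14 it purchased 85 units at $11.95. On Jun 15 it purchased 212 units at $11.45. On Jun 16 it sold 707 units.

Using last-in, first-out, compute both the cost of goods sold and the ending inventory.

Jun 16, 707 sold [LIFO — newest first]: 212 @ $11.45 + 85 @ $11.95 + 98 @ $8.75 + 212 @ $11.90 + 100 @ $12.05 = $8,028.45
Ending inventory: 243 @ $13.00 + 246 @ $12.05 = $6,123.30
Check: goods available $14,151.75 = COGS $8,028.45 + ending $6,123.30

COGS = $8,028.45; ending inventory = $6,123.30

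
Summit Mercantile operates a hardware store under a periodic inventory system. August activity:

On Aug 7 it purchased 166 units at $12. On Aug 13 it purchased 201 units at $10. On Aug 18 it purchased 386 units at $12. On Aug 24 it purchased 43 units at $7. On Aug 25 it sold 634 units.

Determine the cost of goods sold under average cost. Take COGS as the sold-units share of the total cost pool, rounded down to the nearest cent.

Aug 25, sell 634: 634/796 × $8,935.00 → $7,116.57
Ending inventory (cost pool remaining) = $1,818.43

COGS = $7,116.57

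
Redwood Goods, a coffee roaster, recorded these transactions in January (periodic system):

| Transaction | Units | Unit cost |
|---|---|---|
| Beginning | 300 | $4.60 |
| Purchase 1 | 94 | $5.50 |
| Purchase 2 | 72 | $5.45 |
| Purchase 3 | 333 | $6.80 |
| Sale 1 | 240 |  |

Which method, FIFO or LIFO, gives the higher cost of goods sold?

LIFO

FIFO COGS: 240 @ $4.60 = $1,104.00
LIFO COGS: 240 @ $6.80 = $1,632.00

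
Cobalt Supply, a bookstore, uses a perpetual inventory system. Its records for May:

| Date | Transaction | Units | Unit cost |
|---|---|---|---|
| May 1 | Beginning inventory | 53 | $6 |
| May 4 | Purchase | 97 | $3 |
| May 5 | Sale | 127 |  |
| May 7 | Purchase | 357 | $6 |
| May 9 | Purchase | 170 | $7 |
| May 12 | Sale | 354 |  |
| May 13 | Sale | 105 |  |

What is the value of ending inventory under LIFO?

May 5, 127 sold [LIFO — newest first]: 97 @ $3 + 30 @ $6 = $471
May 12, 354 sold [LIFO — newest first]: 170 @ $7 + 184 @ $6 = $2,294
May 13, 105 sold [LIFO — newest first]: 105 @ $6 = $630
Total COGS = $471 + $2,294 + $630 = $3,395
Ending inventory: 23 @ $6 + 68 @ $6 = $546
Check: goods available $3,941 = COGS $3,395 + ending $546

Ending inventory = $546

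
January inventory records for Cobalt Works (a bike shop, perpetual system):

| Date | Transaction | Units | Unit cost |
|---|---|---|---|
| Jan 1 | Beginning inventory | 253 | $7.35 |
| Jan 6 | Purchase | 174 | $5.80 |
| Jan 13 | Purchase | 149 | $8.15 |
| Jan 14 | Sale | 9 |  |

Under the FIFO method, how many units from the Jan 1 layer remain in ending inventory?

Jan 14, 9 sold [FIFO — oldest first]: 9 @ $7.35 = $66.15
Ending inventory: 244 @ $7.35 + 174 @ $5.80 + 149 @ $8.15 = $4,016.95
Check: goods available $4,083.10 = COGS $66.15 + ending $4,016.95

244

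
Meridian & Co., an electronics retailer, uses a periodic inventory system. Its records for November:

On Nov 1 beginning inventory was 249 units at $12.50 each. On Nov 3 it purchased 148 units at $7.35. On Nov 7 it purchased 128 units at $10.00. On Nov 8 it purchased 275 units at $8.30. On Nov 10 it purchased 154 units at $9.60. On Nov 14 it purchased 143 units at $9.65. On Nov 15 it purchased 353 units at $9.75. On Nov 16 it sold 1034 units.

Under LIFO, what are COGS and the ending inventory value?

COGS = $9,672.60; ending inventory = $4,390.30

Nov 16, 1034 sold [LIFO — newest first]: 353 @ $9.75 + 143 @ $9.65 + 154 @ $9.60 + 275 @ $8.30 + 109 @ $10.00 = $9,672.60
Ending inventory: 249 @ $12.50 + 148 @ $7.35 + 19 @ $10.00 = $4,390.30
Check: goods available $14,062.90 = COGS $9,672.60 + ending $4,390.30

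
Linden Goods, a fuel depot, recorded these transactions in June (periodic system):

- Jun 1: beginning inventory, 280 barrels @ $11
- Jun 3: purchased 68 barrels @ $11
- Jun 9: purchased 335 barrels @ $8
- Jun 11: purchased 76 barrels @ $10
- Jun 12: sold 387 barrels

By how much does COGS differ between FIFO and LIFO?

FIFO COGS: 280 @ $11 + 68 @ $11 + 39 @ $8 = $4,140
LIFO COGS: 76 @ $10 + 311 @ $8 = $3,248
Difference = |$4,140 − $3,248| = $892

$892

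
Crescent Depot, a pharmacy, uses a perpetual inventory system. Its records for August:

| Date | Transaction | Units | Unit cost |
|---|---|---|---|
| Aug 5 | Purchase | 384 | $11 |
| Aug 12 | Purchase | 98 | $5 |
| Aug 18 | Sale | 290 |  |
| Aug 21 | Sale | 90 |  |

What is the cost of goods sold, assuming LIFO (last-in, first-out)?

COGS = $3,592

Aug 18, 290 sold [LIFO — newest first]: 98 @ $5 + 192 @ $11 = $2,602
Aug 21, 90 sold [LIFO — newest first]: 90 @ $11 = $990
Total COGS = $2,602 + $990 = $3,592
Ending inventory: 102 @ $11 = $1,122
Check: goods available $4,714 = COGS $3,592 + ending $1,122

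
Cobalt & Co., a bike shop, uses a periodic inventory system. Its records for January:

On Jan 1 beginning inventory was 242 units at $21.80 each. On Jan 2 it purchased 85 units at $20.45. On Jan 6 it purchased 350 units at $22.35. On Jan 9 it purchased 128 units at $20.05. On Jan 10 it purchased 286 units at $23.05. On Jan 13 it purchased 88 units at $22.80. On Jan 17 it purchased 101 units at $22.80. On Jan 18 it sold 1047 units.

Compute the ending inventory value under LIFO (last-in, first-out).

Ending inventory = $5,079.40

Jan 18, 1047 sold [LIFO — newest first]: 101 @ $22.80 + 88 @ $22.80 + 286 @ $23.05 + 128 @ $20.05 + 350 @ $22.35 + 85 @ $20.45 + 9 @ $21.80 = $23,224.85
Ending inventory: 233 @ $21.80 = $5,079.40
Check: goods available $28,304.25 = COGS $23,224.85 + ending $5,079.40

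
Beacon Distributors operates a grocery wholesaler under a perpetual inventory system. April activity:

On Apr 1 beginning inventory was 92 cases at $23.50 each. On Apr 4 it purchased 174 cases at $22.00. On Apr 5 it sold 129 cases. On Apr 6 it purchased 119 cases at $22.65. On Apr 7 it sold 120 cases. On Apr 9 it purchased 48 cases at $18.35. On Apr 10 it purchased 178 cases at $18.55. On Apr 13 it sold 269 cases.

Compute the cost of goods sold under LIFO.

Apr 5, 129 sold [LIFO — newest first]: 129 @ $22.00 = $2,838.00
Apr 7, 120 sold [LIFO — newest first]: 119 @ $22.65 + 1 @ $22.00 = $2,717.35
Apr 13, 269 sold [LIFO — newest first]: 178 @ $18.55 + 48 @ $18.35 + 43 @ $22.00 = $5,128.70
Total COGS = $2,838.00 + $2,717.35 + $5,128.70 = $10,684.05
Ending inventory: 92 @ $23.50 + 1 @ $22.00 = $2,184.00

COGS = $10,684.05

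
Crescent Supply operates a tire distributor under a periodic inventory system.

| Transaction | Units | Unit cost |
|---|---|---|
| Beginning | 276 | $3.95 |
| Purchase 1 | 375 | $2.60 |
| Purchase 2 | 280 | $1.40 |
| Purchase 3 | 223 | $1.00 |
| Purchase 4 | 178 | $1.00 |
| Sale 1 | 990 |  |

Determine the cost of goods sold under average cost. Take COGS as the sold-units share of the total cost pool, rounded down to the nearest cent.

COGS = $2,124.33

Sale 1, sell 990: 990/1332 × $2,858.20 → $2,124.33
Ending inventory (cost pool remaining) = $733.87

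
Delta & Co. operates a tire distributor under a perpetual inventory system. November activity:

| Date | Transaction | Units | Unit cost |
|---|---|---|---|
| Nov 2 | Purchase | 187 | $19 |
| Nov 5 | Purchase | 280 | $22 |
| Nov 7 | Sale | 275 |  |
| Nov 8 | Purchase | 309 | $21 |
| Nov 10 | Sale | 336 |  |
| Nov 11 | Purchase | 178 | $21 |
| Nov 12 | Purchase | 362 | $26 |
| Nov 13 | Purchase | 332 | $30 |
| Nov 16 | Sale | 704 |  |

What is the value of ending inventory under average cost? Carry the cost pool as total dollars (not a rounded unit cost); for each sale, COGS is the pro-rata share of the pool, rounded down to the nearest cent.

Ending inventory = $8,529.65

After Nov 2: 187 on hand, pool $3,553.00 (≈ $19.0000 each)
After Nov 5: 467 on hand, pool $9,713.00 (≈ $20.7987 each)
Nov 7, sell 275: 275/467 × $9,713.00 → $5,719.64
After Nov 8: 501 on hand, pool $10,482.36 (≈ $20.9229 each)
Nov 10, sell 336: 336/501 × $10,482.36 → $7,030.08
After Nov 11: 343 on hand, pool $7,190.28 (≈ $20.9629 each)
After Nov 12: 705 on hand, pool $16,602.28 (≈ $23.5493 each)
After Nov 13: 1037 on hand, pool $26,562.28 (≈ $25.6145 each)
Nov 16, sell 704: 704/1037 × $26,562.28 → $18,032.63
Total COGS = $5,719.64 + $7,030.08 + $18,032.63 = $30,782.35
Ending inventory (cost pool remaining) = $8,529.65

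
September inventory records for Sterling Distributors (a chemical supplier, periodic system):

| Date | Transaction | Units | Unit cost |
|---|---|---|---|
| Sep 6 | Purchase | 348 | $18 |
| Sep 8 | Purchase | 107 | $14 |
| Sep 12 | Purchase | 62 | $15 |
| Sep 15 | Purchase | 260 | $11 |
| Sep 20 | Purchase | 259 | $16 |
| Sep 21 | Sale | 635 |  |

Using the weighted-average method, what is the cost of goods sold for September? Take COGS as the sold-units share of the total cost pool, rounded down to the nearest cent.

Sep 21, sell 635: 635/1036 × $15,696.00 → $9,620.61
Ending inventory (cost pool remaining) = $6,075.39
Check: goods available $15,696.00 = COGS $9,620.61 + ending $6,075.39

COGS = $9,620.61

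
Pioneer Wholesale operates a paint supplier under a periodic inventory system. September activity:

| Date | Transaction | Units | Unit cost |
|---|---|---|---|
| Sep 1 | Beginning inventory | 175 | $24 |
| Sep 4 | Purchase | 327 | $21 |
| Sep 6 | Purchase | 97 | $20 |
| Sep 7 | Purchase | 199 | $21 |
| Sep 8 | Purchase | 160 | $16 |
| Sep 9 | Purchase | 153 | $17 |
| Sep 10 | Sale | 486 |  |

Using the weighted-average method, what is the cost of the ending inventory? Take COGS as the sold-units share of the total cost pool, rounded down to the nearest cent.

Sep 10, sell 486: 486/1111 × $22,347.00 → $9,775.55
Ending inventory (cost pool remaining) = $12,571.45

Ending inventory = $12,571.45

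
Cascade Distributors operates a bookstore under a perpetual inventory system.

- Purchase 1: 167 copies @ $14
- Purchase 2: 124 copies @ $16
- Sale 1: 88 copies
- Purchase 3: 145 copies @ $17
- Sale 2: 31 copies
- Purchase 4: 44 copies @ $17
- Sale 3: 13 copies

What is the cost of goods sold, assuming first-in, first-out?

Sale 1 (88) [FIFO — oldest first]: 88 @ $14 = $1,232
Sale 2 (31) [FIFO — oldest first]: 31 @ $14 = $434
Sale 3 (13) [FIFO — oldest first]: 13 @ $14 = $182
Total COGS = $1,232 + $434 + $182 = $1,848
Ending inventory: 35 @ $14 + 124 @ $16 + 145 @ $17 + 44 @ $17 = $5,687
Check: goods available $7,535 = COGS $1,848 + ending $5,687

COGS = $1,848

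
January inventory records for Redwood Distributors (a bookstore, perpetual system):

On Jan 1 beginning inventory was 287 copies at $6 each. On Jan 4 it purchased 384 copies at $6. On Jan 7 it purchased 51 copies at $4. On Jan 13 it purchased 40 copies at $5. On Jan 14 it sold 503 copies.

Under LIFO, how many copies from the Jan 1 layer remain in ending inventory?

Jan 14, 503 sold [LIFO — newest first]: 40 @ $5 + 51 @ $4 + 384 @ $6 + 28 @ $6 = $2,876
Ending inventory: 259 @ $6 = $1,554

259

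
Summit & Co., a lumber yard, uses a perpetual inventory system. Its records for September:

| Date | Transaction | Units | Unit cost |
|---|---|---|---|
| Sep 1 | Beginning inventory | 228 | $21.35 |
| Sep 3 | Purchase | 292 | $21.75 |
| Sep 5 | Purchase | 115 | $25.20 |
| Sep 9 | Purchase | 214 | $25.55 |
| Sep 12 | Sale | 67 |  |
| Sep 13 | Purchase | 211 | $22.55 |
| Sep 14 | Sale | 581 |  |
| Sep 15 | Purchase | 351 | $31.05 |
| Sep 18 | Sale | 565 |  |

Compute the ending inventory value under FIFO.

Sep 12, 67 sold [FIFO — oldest first]: 67 @ $21.35 = $1,430.45
Sep 14, 581 sold [FIFO — oldest first]: 161 @ $21.35 + 292 @ $21.75 + 115 @ $25.20 + 13 @ $25.55 = $13,018.50
Sep 18, 565 sold [FIFO — oldest first]: 201 @ $25.55 + 211 @ $22.55 + 153 @ $31.05 = $14,644.25
Total COGS = $1,430.45 + $13,018.50 + $14,644.25 = $29,093.20
Ending inventory: 198 @ $31.05 = $6,147.90

Ending inventory = $6,147.90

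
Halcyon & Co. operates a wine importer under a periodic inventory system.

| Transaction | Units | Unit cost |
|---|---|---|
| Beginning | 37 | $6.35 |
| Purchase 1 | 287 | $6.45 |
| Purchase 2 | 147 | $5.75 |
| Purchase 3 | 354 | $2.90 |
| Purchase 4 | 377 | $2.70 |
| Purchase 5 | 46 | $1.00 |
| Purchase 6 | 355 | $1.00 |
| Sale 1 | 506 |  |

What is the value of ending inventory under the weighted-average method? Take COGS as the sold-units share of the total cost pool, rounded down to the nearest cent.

Ending inventory = $3,679.61

Sale 1, sell 506: 506/1603 × $5,376.85 → $1,697.24
Ending inventory (cost pool remaining) = $3,679.61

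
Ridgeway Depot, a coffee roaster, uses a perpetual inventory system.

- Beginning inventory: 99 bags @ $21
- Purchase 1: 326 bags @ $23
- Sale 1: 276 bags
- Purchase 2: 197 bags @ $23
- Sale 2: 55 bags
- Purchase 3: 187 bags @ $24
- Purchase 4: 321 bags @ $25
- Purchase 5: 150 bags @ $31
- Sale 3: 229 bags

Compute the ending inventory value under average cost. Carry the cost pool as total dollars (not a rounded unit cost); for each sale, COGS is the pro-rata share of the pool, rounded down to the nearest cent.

After Beginning: 99 on hand, pool $2,079.00 (≈ $21.0000 each)
After Purchase 1: 425 on hand, pool $9,577.00 (≈ $22.5341 each)
Sale 1, sell 276: 276/425 × $9,577.00 → $6,219.41
After Purchase 2: 346 on hand, pool $7,888.59 (≈ $22.7994 each)
Sale 2, sell 55: 55/346 × $7,888.59 → $1,253.96
After Purchase 3: 478 on hand, pool $11,122.63 (≈ $23.2691 each)
After Purchase 4: 799 on hand, pool $19,147.63 (≈ $23.9645 each)
After Purchase 5: 949 on hand, pool $23,797.63 (≈ $25.0765 each)
Sale 3, sell 229: 229/949 × $23,797.63 → $5,742.52
Total COGS = $6,219.41 + $1,253.96 + $5,742.52 = $13,215.89
Ending inventory (cost pool remaining) = $18,055.11

Ending inventory = $18,055.11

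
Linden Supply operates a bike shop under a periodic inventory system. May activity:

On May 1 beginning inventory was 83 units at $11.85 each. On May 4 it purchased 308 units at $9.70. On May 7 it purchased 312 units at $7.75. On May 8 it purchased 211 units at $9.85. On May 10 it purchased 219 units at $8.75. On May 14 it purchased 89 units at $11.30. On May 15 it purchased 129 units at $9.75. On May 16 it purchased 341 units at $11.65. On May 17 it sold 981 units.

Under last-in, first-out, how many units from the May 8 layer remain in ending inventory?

May 17, 981 sold [LIFO — newest first]: 341 @ $11.65 + 129 @ $9.75 + 89 @ $11.30 + 219 @ $8.75 + 203 @ $9.85 = $10,151.90
Ending inventory: 83 @ $11.85 + 308 @ $9.70 + 312 @ $7.75 + 8 @ $9.85 = $6,467.95
Check: goods available $16,619.85 = COGS $10,151.90 + ending $6,467.95

8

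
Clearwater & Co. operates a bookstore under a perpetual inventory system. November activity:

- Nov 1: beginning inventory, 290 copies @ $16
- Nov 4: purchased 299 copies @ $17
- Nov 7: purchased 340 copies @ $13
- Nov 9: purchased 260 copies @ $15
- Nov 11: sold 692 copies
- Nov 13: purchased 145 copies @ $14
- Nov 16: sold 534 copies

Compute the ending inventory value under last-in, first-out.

Ending inventory = $1,728

Nov 11, 692 sold [LIFO — newest first]: 260 @ $15 + 340 @ $13 + 92 @ $17 = $9,884
Nov 16, 534 sold [LIFO — newest first]: 145 @ $14 + 207 @ $17 + 182 @ $16 = $8,461
Total COGS = $9,884 + $8,461 = $18,345
Ending inventory: 108 @ $16 = $1,728
Check: goods available $20,073 = COGS $18,345 + ending $1,728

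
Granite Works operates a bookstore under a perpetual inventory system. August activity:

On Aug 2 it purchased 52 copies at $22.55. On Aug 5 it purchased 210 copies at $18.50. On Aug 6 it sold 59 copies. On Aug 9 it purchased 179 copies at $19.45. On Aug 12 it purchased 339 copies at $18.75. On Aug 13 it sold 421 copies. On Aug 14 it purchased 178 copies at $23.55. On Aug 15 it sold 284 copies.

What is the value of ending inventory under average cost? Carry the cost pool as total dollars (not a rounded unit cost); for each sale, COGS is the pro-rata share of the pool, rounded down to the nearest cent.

After Aug 2: 52 on hand, pool $1,172.60 (≈ $22.5500 each)
After Aug 5: 262 on hand, pool $5,057.60 (≈ $19.3038 each)
Aug 6, sell 59: 59/262 × $5,057.60 → $1,138.92
After Aug 9: 382 on hand, pool $7,400.23 (≈ $19.3723 each)
After Aug 12: 721 on hand, pool $13,756.48 (≈ $19.0797 each)
Aug 13, sell 421: 421/721 × $13,756.48 → $8,032.56
After Aug 14: 478 on hand, pool $9,915.82 (≈ $20.7444 each)
Aug 15, sell 284: 284/478 × $9,915.82 → $5,891.40
Total COGS = $1,138.92 + $8,032.56 + $5,891.40 = $15,062.88
Ending inventory (cost pool remaining) = $4,024.42

Ending inventory = $4,024.42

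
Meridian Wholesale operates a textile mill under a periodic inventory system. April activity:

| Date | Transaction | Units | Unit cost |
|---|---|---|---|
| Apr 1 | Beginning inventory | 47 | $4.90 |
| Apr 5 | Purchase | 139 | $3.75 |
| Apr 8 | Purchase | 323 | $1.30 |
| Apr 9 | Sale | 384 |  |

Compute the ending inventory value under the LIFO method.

Ending inventory = $522.80

Apr 9, 384 sold [LIFO — newest first]: 323 @ $1.30 + 61 @ $3.75 = $648.65
Ending inventory: 47 @ $4.90 + 78 @ $3.75 = $522.80
Check: goods available $1,171.45 = COGS $648.65 + ending $522.80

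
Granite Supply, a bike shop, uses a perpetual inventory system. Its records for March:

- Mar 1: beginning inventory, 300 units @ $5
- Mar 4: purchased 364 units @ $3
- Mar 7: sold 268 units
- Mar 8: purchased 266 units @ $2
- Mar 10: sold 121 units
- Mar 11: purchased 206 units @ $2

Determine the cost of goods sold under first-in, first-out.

Mar 7, 268 sold [FIFO — oldest first]: 268 @ $5 = $1,340
Mar 10, 121 sold [FIFO — oldest first]: 32 @ $5 + 89 @ $3 = $427
Total COGS = $1,340 + $427 = $1,767
Ending inventory: 275 @ $3 + 266 @ $2 + 206 @ $2 = $1,769
Check: goods available $3,536 = COGS $1,767 + ending $1,769

COGS = $1,767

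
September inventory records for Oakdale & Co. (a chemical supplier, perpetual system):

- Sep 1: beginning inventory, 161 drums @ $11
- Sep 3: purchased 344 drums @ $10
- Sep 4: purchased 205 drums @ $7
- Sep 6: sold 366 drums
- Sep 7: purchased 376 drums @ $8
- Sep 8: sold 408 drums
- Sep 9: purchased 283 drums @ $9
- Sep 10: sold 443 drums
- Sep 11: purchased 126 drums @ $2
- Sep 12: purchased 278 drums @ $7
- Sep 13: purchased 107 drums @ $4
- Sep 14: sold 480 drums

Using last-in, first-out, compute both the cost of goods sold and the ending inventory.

Sep 6, 366 sold [LIFO — newest first]: 205 @ $7 + 161 @ $10 = $3,045
Sep 8, 408 sold [LIFO — newest first]: 376 @ $8 + 32 @ $10 = $3,328
Sep 10, 443 sold [LIFO — newest first]: 283 @ $9 + 151 @ $10 + 9 @ $11 = $4,156
Sep 14, 480 sold [LIFO — newest first]: 107 @ $4 + 278 @ $7 + 95 @ $2 = $2,564
Total COGS = $3,045 + $3,328 + $4,156 + $2,564 = $13,093
Ending inventory: 152 @ $11 + 31 @ $2 = $1,734
Check: goods available $14,827 = COGS $13,093 + ending $1,734

COGS = $13,093; ending inventory = $1,734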